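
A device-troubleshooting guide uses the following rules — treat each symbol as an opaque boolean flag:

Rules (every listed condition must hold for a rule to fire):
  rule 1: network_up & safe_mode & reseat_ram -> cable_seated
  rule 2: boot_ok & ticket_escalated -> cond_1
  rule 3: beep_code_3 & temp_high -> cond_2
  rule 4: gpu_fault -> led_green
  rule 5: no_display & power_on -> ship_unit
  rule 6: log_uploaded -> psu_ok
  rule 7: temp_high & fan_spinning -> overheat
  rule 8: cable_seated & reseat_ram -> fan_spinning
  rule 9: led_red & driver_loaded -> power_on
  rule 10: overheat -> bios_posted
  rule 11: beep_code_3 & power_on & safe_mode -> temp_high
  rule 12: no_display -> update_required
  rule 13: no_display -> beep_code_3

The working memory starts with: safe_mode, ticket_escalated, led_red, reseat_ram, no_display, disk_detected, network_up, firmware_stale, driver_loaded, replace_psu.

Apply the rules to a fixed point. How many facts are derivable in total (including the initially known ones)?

Round 1 fires rule 1, rule 9, rule 12, rule 13, giving cable_seated, power_on, update_required, beep_code_3.
Round 2 fires rule 5, rule 8, rule 11, giving ship_unit, fan_spinning, temp_high.
Round 3 fires rule 3, rule 7, giving cond_2, overheat.
Round 4 fires rule 10, giving bios_posted.
Closure: {beep_code_3, bios_posted, cable_seated, cond_2, disk_detected, driver_loaded, fan_spinning, firmware_stale, led_red, network_up, no_display, overheat, power_on, replace_psu, reseat_ram, safe_mode, ship_unit, temp_high, ticket_escalated, update_required} — 20 facts.

20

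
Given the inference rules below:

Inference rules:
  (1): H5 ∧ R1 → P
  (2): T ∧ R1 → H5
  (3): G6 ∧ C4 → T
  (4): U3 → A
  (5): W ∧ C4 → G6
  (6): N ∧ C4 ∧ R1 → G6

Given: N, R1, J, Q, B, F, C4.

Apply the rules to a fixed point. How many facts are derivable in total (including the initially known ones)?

11

Round 1: (6) [N ∧ C4 ∧ R1 → G6]. New: G6.
Round 2: (3) [G6 ∧ C4 → T]. New: T.
Round 3: (2) [T ∧ R1 → H5]. New: H5.
Round 4: (1) [H5 ∧ R1 → P]. New: P.
Closure: {B, C4, F, G6, H5, J, N, P, Q, R1, T} — 11 facts.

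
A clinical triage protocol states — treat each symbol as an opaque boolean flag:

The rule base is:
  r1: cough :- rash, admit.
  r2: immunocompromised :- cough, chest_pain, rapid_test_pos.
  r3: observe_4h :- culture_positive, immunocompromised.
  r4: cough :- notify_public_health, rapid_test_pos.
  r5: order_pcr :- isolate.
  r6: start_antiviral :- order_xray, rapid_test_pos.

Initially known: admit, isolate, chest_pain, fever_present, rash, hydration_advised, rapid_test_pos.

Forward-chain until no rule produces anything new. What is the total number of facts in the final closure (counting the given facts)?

10

Round 1: r1 [cough :- rash, admit.]; r5 [order_pcr :- isolate.]. Adds cough, order_pcr.
Round 2: r2 [immunocompromised :- cough, chest_pain, rapid_test_pos.]. Adds immunocompromised.
Closure: {admit, chest_pain, cough, fever_present, hydration_advised, immunocompromised, isolate, order_pcr, rapid_test_pos, rash} — 10 facts.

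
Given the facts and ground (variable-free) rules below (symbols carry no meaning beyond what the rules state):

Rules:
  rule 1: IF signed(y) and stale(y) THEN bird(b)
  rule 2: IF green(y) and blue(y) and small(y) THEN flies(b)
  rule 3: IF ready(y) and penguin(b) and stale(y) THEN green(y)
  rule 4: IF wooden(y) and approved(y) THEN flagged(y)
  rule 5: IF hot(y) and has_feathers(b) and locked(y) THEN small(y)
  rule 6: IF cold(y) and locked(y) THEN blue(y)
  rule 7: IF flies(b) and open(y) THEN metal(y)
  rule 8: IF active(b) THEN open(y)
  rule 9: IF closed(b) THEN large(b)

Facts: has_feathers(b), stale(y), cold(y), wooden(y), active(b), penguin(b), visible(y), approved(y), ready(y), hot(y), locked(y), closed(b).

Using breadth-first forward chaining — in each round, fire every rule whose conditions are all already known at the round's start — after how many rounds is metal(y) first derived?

3

Round 1 fires rule 3, rule 4, rule 5, rule 6, rule 8, rule 9, giving green(y), flagged(y), small(y), blue(y), open(y), large(b).
Round 2 fires rule 2, giving flies(b).
Round 3 fires rule 7, giving metal(y).
metal(y) first appears in round 3.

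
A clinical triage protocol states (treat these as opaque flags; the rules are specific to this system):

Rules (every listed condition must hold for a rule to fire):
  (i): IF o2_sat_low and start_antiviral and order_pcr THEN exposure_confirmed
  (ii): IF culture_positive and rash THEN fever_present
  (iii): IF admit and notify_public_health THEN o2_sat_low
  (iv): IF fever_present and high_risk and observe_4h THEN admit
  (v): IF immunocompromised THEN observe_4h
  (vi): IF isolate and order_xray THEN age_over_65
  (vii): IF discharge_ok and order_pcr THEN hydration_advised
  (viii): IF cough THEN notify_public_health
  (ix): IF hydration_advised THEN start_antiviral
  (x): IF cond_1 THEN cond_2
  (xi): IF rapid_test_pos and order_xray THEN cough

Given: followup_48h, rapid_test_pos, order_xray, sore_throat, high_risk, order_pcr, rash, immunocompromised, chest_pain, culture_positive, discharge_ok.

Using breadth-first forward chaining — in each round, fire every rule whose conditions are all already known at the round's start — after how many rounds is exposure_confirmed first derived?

4

Round 1: (ii) [IF culture_positive and rash THEN fever_present]; (v) [IF immunocompromised THEN observe_4h]; (vii) [IF discharge_ok and order_pcr THEN hydration_advised]; (xi) [IF rapid_test_pos and order_xray THEN cough]. Adds fever_present, observe_4h, hydration_advised, cough.
Round 2: (iv) [IF fever_present and high_risk and observe_4h THEN admit]; (viii) [IF cough THEN notify_public_health]; (ix) [IF hydration_advised THEN start_antiviral]. Adds admit, notify_public_health, start_antiviral.
Round 3: (iii) [IF admit and notify_public_health THEN o2_sat_low]. Adds o2_sat_low.
Round 4: (i) [IF o2_sat_low and start_antiviral and order_pcr THEN exposure_confirmed]. Adds exposure_confirmed.
exposure_confirmed first appears in round 4.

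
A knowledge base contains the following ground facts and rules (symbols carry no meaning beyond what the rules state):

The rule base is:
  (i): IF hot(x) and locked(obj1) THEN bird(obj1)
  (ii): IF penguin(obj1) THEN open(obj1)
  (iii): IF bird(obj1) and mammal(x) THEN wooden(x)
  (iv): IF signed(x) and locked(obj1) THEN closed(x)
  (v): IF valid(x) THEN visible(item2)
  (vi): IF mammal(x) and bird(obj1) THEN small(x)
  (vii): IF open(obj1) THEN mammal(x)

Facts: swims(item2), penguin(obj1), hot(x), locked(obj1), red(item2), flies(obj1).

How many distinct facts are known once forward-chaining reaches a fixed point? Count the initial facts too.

Round 1: (i) [IF hot(x) and locked(obj1) THEN bird(obj1)]; (ii) [IF penguin(obj1) THEN open(obj1)]. Adds bird(obj1), open(obj1).
Round 2: (vii) [IF open(obj1) THEN mammal(x)]. Adds mammal(x).
Round 3: (iii) [IF bird(obj1) and mammal(x) THEN wooden(x)]; (vi) [IF mammal(x) and bird(obj1) THEN small(x)]. Adds wooden(x), small(x).
Closure: {bird(obj1), flies(obj1), hot(x), locked(obj1), mammal(x), open(obj1), penguin(obj1), red(item2), small(x), swims(item2), wooden(x)} — 11 facts.

11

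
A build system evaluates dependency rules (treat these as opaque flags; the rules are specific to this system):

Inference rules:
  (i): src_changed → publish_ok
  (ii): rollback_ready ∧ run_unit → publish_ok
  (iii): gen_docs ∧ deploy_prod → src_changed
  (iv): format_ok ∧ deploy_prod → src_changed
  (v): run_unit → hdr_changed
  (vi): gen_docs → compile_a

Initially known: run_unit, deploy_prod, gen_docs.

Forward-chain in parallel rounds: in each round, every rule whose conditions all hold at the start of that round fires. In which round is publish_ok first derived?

2

[1] (iii) [gen_docs ∧ deploy_prod → src_changed]; (v) [run_unit → hdr_changed]; (vi) [gen_docs → compile_a]. ⇒ new: src_changed, hdr_changed, compile_a.
[2] (i) [src_changed → publish_ok]. ⇒ new: publish_ok.
publish_ok first appears in round 2.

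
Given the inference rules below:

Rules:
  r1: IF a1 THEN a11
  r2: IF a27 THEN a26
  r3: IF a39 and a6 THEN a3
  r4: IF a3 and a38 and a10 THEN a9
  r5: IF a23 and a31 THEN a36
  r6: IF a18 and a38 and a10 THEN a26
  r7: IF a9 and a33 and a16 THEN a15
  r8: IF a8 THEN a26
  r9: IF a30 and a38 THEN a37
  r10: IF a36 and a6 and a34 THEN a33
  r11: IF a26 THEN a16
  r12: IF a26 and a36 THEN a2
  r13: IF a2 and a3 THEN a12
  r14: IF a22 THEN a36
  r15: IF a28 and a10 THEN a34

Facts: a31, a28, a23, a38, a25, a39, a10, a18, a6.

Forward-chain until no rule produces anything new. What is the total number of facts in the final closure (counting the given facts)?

19

Round 1 — r3, r5, r6, r15, derive a3, a36, a26, a34.
Round 2 — r4, r10, r11, r12, derive a9, a33, a16, a2.
Round 3 — r7, r13, derive a15, a12.
Closure: {a10, a12, a15, a16, a18, a2, a23, a25, a26, a28, a3, a31, a33, a34, a36, a38, a39, a6, a9} — 19 facts.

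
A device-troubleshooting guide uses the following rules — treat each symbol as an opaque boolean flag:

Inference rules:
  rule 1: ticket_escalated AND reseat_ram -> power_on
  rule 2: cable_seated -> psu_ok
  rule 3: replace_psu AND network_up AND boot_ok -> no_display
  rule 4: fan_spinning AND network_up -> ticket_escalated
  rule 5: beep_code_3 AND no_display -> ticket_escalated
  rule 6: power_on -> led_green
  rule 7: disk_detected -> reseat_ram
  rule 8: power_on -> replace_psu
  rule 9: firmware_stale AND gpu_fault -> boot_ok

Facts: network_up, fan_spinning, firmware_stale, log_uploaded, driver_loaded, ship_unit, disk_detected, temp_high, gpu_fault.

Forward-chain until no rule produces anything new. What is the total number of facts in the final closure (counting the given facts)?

Round 1 — rule 4, rule 7, rule 9, derive ticket_escalated, reseat_ram, boot_ok.
Round 2 — rule 1, derive power_on.
Round 3 — rule 6, rule 8, derive led_green, replace_psu.
Round 4 — rule 3, derive no_display.
Closure: {boot_ok, disk_detected, driver_loaded, fan_spinning, firmware_stale, gpu_fault, led_green, log_uploaded, network_up, no_display, power_on, replace_psu, reseat_ram, ship_unit, temp_high, ticket_escalated} — 16 facts.

16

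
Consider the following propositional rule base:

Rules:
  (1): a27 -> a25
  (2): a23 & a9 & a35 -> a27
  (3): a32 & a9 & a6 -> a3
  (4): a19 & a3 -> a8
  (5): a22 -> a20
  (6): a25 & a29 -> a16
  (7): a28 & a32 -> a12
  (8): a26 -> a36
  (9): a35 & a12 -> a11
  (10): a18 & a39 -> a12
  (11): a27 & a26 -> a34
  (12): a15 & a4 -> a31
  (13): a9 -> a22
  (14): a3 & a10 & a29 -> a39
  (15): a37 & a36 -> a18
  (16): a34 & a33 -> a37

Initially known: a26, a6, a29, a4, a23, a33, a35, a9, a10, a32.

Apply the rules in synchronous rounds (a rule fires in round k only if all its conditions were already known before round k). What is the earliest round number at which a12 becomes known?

5

Round 1 fires (2), (3), (8), (13), giving a27, a3, a36, a22.
Round 2 fires (1), (5), (11), (14), giving a25, a20, a34, a39.
Round 3 fires (6), (16), giving a16, a37.
Round 4 fires (15), giving a18.
Round 5 fires (10), giving a12.
a12 first appears in round 5.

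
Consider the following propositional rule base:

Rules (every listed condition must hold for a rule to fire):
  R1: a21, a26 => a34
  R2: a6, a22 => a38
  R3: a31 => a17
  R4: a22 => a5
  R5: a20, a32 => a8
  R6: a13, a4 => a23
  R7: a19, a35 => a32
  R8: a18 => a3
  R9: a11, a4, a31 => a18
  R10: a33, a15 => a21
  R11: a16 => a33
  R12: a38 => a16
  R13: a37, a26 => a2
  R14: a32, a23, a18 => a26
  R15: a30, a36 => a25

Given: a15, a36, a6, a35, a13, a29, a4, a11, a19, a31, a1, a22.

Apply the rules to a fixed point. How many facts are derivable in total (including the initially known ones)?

24

Round 1: R2 [a6, a22 => a38]; R3 [a31 => a17]; R4 [a22 => a5]; R6 [a13, a4 => a23]; R7 [a19, a35 => a32]; R9 [a11, a4, a31 => a18]. New: a38, a17, a5, a23, a32, a18.
Round 2: R8 [a18 => a3]; R12 [a38 => a16]; R14 [a32, a23, a18 => a26]. New: a3, a16, a26.
Round 3: R11 [a16 => a33]. New: a33.
Round 4: R10 [a33, a15 => a21]. New: a21.
Round 5: R1 [a21, a26 => a34]. New: a34.
Closure: {a1, a11, a13, a15, a16, a17, a18, a19, a21, a22, a23, a26, a29, a3, a31, a32, a33, a34, a35, a36, a38, a4, a5, a6} — 24 facts.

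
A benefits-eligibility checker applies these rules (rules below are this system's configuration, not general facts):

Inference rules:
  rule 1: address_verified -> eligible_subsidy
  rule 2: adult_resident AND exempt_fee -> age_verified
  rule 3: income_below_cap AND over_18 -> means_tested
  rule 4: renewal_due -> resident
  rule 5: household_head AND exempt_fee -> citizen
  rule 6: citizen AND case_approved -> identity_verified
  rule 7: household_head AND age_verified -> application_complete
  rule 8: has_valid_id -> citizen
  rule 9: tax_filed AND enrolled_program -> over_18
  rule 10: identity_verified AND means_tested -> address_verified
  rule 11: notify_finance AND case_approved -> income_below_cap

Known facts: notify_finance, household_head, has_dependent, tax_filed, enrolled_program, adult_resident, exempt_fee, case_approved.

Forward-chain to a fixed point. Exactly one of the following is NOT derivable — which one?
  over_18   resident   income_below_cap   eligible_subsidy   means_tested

resident

Round 1 fires rule 2, rule 5, rule 9, rule 11, giving age_verified, citizen, over_18, income_below_cap.
Round 2 fires rule 3, rule 6, rule 7, giving means_tested, identity_verified, application_complete.
Round 3 fires rule 10, giving address_verified.
Round 4 fires rule 1, giving eligible_subsidy.
Derived: income_below_cap (round 1), eligible_subsidy (round 4), means_tested (round 2), over_18 (round 1). resident never appears in any round.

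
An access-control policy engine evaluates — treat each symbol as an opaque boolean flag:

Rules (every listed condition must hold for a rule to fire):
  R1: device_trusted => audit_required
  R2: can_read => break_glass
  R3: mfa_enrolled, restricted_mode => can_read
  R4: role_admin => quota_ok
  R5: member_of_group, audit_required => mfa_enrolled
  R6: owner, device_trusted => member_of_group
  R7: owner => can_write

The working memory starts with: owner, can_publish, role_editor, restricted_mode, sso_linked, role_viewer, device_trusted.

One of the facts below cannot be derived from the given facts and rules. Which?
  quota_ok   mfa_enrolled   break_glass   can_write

quota_ok

Round 1: R1 [device_trusted => audit_required]; R6 [owner, device_trusted => member_of_group]; R7 [owner => can_write]. New: audit_required, member_of_group, can_write.
Round 2: R5 [member_of_group, audit_required => mfa_enrolled]. New: mfa_enrolled.
Round 3: R3 [mfa_enrolled, restricted_mode => can_read]. New: can_read.
Round 4: R2 [can_read => break_glass]. New: break_glass.
Derived: mfa_enrolled (round 2), can_write (round 1), break_glass (round 4). quota_ok never appears in any round.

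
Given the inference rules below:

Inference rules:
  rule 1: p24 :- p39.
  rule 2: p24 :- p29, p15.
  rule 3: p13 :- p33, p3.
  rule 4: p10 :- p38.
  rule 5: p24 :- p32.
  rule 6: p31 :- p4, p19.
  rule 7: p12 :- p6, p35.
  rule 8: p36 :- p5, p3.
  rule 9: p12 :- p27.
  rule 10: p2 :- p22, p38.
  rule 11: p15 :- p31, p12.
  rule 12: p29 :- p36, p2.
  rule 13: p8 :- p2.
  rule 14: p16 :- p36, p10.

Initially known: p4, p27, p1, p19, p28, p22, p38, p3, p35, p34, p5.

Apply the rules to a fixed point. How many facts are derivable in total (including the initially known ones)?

21

Round 1: rule 4 [p10 :- p38.]; rule 6 [p31 :- p4, p19.]; rule 8 [p36 :- p5, p3.]; rule 9 [p12 :- p27.]; rule 10 [p2 :- p22, p38.]. New: p10, p31, p36, p12, p2.
Round 2: rule 11 [p15 :- p31, p12.]; rule 12 [p29 :- p36, p2.]; rule 13 [p8 :- p2.]; rule 14 [p16 :- p36, p10.]. New: p15, p29, p8, p16.
Round 3: rule 2 [p24 :- p29, p15.]. New: p24.
Closure: {p1, p10, p12, p15, p16, p19, p2, p22, p24, p27, p28, p29, p3, p31, p34, p35, p36, p38, p4, p5, p8} — 21 facts.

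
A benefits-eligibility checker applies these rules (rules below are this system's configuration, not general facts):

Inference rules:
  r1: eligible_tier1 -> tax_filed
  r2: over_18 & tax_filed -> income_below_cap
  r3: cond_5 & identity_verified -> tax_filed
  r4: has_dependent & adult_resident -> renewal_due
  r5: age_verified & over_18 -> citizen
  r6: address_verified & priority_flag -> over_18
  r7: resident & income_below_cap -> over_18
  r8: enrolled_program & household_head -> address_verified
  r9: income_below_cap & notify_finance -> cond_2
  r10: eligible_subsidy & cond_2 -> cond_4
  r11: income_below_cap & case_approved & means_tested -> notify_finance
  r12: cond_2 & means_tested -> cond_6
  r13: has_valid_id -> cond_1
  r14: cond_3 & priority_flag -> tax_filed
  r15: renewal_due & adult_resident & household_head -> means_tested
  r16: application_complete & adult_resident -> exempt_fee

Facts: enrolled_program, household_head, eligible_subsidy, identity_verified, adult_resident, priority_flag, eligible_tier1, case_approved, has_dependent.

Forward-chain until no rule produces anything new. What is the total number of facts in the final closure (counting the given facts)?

Round 1: r1 [eligible_tier1 -> tax_filed]; r4 [has_dependent & adult_resident -> renewal_due]; r8 [enrolled_program & household_head -> address_verified]. Adds tax_filed, renewal_due, address_verified.
Round 2: r6 [address_verified & priority_flag -> over_18]; r15 [renewal_due & adult_resident & household_head -> means_tested]. Adds over_18, means_tested.
Round 3: r2 [over_18 & tax_filed -> income_below_cap]. Adds income_below_cap.
Round 4: r11 [income_below_cap & case_approved & means_tested -> notify_finance]. Adds notify_finance.
Round 5: r9 [income_below_cap & notify_finance -> cond_2]. Adds cond_2.
Round 6: r10 [eligible_subsidy & cond_2 -> cond_4]; r12 [cond_2 & means_tested -> cond_6]. Adds cond_4, cond_6.
Closure: {address_verified, adult_resident, case_approved, cond_2, cond_4, cond_6, eligible_subsidy, eligible_tier1, enrolled_program, has_dependent, household_head, identity_verified, income_below_cap, means_tested, notify_finance, over_18, priority_flag, renewal_due, tax_filed} — 19 facts.

19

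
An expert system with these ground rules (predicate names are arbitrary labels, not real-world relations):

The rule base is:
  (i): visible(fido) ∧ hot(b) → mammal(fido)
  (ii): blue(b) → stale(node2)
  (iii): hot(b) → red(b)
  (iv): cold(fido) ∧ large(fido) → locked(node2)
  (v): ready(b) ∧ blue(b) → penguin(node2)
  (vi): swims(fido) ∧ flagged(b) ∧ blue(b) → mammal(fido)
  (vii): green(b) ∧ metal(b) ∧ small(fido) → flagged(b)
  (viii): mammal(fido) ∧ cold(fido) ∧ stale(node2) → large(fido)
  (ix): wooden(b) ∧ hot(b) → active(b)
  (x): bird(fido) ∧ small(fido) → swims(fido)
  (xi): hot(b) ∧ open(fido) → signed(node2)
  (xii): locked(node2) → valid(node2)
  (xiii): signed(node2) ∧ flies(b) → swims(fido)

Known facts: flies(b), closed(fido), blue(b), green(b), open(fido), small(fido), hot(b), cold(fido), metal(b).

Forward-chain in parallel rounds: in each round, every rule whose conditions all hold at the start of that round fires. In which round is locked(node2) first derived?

Round 1: (ii) [blue(b) → stale(node2)]; (iii) [hot(b) → red(b)]; (vii) [green(b) ∧ metal(b) ∧ small(fido) → flagged(b)]; (xi) [hot(b) ∧ open(fido) → signed(node2)]. Adds stale(node2), red(b), flagged(b), signed(node2).
Round 2: (xiii) [signed(node2) ∧ flies(b) → swims(fido)]. Adds swims(fido).
Round 3: (vi) [swims(fido) ∧ flagged(b) ∧ blue(b) → mammal(fido)]. Adds mammal(fido).
Round 4: (viii) [mammal(fido) ∧ cold(fido) ∧ stale(node2) → large(fido)]. Adds large(fido).
Round 5: (iv) [cold(fido) ∧ large(fido) → locked(node2)]. Adds locked(node2).
locked(node2) first appears in round 5.

5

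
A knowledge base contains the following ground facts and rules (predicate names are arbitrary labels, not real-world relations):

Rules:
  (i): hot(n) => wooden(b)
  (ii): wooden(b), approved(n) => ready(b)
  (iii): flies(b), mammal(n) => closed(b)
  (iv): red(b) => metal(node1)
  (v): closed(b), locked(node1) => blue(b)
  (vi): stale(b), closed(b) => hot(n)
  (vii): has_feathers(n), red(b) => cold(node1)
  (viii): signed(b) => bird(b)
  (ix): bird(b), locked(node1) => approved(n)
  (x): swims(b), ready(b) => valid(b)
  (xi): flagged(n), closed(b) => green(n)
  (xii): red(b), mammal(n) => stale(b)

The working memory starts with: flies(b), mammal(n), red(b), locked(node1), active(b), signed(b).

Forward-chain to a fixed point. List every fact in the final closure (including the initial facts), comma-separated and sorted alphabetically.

active(b), approved(n), bird(b), blue(b), closed(b), flies(b), hot(n), locked(node1), mammal(n), metal(node1), ready(b), red(b), signed(b), stale(b), wooden(b)

Round 1: (iii) [flies(b), mammal(n) => closed(b)]; (iv) [red(b) => metal(node1)]; (viii) [signed(b) => bird(b)]; (xii) [red(b), mammal(n) => stale(b)]. Adds closed(b), metal(node1), bird(b), stale(b).
Round 2: (v) [closed(b), locked(node1) => blue(b)]; (vi) [stale(b), closed(b) => hot(n)]; (ix) [bird(b), locked(node1) => approved(n)]. Adds blue(b), hot(n), approved(n).
Round 3: (i) [hot(n) => wooden(b)]. Adds wooden(b).
Round 4: (ii) [wooden(b), approved(n) => ready(b)]. Adds ready(b).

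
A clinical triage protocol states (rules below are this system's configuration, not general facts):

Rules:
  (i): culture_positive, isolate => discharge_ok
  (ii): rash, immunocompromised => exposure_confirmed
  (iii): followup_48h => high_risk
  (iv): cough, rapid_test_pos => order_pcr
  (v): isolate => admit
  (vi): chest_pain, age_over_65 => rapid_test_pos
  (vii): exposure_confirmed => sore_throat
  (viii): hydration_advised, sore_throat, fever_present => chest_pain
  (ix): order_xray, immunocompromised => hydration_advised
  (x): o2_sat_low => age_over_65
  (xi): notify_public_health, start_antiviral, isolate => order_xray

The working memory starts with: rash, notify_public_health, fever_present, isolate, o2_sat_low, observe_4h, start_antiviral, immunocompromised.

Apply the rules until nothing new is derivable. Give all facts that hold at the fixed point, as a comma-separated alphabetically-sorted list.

Round 1: (ii) [rash, immunocompromised => exposure_confirmed]; (v) [isolate => admit]; (x) [o2_sat_low => age_over_65]; (xi) [notify_public_health, start_antiviral, isolate => order_xray]. Adds exposure_confirmed, admit, age_over_65, order_xray.
Round 2: (vii) [exposure_confirmed => sore_throat]; (ix) [order_xray, immunocompromised => hydration_advised]. Adds sore_throat, hydration_advised.
Round 3: (viii) [hydration_advised, sore_throat, fever_present => chest_pain]. Adds chest_pain.
Round 4: (vi) [chest_pain, age_over_65 => rapid_test_pos]. Adds rapid_test_pos.

admit, age_over_65, chest_pain, exposure_confirmed, fever_present, hydration_advised, immunocompromised, isolate, notify_public_health, o2_sat_low, observe_4h, order_xray, rapid_test_pos, rash, sore_throat, start_antiviral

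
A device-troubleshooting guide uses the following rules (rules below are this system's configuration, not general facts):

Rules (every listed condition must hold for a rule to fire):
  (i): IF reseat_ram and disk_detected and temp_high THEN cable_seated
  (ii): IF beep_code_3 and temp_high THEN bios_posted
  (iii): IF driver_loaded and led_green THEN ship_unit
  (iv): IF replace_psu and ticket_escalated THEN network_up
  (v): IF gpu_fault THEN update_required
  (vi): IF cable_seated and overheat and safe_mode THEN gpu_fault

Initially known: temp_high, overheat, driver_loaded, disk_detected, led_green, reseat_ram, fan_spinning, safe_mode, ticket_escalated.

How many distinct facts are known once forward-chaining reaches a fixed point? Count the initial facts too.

Round 1: (i) [IF reseat_ram and disk_detected and temp_high THEN cable_seated]; (iii) [IF driver_loaded and led_green THEN ship_unit]. New: cable_seated, ship_unit.
Round 2: (vi) [IF cable_seated and overheat and safe_mode THEN gpu_fault]. New: gpu_fault.
Round 3: (v) [IF gpu_fault THEN update_required]. New: update_required.
Closure: {cable_seated, disk_detected, driver_loaded, fan_spinning, gpu_fault, led_green, overheat, reseat_ram, safe_mode, ship_unit, temp_high, ticket_escalated, update_required} — 13 facts.

13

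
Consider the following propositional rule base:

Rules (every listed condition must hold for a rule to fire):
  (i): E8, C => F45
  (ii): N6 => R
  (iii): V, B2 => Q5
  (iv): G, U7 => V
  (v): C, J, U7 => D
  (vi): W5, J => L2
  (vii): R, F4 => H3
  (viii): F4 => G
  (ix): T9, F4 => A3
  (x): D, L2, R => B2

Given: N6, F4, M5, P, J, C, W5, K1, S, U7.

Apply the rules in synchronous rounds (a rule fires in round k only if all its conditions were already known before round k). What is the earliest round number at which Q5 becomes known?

3

[1] (ii) [N6 => R]; (v) [C, J, U7 => D]; (vi) [W5, J => L2]; (viii) [F4 => G]. ⇒ new: R, D, L2, G.
[2] (iv) [G, U7 => V]; (vii) [R, F4 => H3]; (x) [D, L2, R => B2]. ⇒ new: V, H3, B2.
[3] (iii) [V, B2 => Q5]. ⇒ new: Q5.
Q5 first appears in round 3.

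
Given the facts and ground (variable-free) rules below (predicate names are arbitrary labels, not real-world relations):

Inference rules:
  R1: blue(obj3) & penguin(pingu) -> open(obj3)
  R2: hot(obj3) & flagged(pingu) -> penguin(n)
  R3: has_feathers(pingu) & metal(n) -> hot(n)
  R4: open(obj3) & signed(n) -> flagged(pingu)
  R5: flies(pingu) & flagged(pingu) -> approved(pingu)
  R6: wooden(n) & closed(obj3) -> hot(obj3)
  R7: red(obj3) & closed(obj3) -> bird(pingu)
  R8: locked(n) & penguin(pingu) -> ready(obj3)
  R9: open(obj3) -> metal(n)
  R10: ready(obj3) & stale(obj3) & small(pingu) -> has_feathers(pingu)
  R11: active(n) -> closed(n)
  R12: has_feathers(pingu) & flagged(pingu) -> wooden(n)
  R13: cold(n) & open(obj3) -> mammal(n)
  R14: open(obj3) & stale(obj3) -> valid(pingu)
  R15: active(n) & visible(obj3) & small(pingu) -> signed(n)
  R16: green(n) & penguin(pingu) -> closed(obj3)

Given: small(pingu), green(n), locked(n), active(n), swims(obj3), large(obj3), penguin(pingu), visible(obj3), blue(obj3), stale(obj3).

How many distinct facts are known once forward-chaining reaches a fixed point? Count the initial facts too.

Round 1: R1 [blue(obj3) & penguin(pingu) -> open(obj3)]; R8 [locked(n) & penguin(pingu) -> ready(obj3)]; R11 [active(n) -> closed(n)]; R15 [active(n) & visible(obj3) & small(pingu) -> signed(n)]; R16 [green(n) & penguin(pingu) -> closed(obj3)]. New: open(obj3), ready(obj3), closed(n), signed(n), closed(obj3).
Round 2: R4 [open(obj3) & signed(n) -> flagged(pingu)]; R9 [open(obj3) -> metal(n)]; R10 [ready(obj3) & stale(obj3) & small(pingu) -> has_feathers(pingu)]; R14 [open(obj3) & stale(obj3) -> valid(pingu)]. New: flagged(pingu), metal(n), has_feathers(pingu), valid(pingu).
Round 3: R3 [has_feathers(pingu) & metal(n) -> hot(n)]; R12 [has_feathers(pingu) & flagged(pingu) -> wooden(n)]. New: hot(n), wooden(n).
Round 4: R6 [wooden(n) & closed(obj3) -> hot(obj3)]. New: hot(obj3).
Round 5: R2 [hot(obj3) & flagged(pingu) -> penguin(n)]. New: penguin(n).
Closure: {active(n), blue(obj3), closed(n), closed(obj3), flagged(pingu), green(n), has_feathers(pingu), hot(n), hot(obj3), large(obj3), locked(n), metal(n), open(obj3), penguin(n), penguin(pingu), ready(obj3), signed(n), small(pingu), stale(obj3), swims(obj3), valid(pingu), visible(obj3), wooden(n)} — 23 facts.

23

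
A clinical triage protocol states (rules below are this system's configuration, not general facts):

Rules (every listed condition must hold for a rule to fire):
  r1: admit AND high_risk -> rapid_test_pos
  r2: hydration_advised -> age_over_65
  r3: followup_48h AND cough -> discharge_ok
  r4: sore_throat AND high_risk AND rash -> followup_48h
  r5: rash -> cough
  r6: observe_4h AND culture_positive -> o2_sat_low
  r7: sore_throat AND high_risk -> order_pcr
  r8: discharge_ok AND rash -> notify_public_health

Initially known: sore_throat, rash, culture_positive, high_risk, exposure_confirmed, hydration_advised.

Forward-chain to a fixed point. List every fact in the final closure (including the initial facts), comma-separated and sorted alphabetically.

[1] r2 [hydration_advised -> age_over_65]; r4 [sore_throat AND high_risk AND rash -> followup_48h]; r5 [rash -> cough]; r7 [sore_throat AND high_risk -> order_pcr]. ⇒ new: age_over_65, followup_48h, cough, order_pcr.
[2] r3 [followup_48h AND cough -> discharge_ok]. ⇒ new: discharge_ok.
[3] r8 [discharge_ok AND rash -> notify_public_health]. ⇒ new: notify_public_health.

age_over_65, cough, culture_positive, discharge_ok, exposure_confirmed, followup_48h, high_risk, hydration_advised, notify_public_health, order_pcr, rash, sore_throat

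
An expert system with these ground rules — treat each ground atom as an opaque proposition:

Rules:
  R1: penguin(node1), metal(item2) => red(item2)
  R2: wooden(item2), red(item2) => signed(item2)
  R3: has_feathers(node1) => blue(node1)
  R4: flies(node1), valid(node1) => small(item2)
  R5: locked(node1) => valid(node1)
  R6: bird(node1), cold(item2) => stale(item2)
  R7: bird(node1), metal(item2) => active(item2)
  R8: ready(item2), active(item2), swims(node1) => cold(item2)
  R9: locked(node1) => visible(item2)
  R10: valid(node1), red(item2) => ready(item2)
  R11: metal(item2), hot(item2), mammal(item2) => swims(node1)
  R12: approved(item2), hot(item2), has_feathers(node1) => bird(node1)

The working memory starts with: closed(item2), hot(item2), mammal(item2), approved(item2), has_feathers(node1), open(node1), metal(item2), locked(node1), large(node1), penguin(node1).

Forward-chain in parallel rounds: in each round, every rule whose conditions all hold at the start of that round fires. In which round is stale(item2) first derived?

4

Round 1 fires R1, R3, R5, R9, R11, R12, giving red(item2), blue(node1), valid(node1), visible(item2), swims(node1), bird(node1).
Round 2 fires R7, R10, giving active(item2), ready(item2).
Round 3 fires R8, giving cold(item2).
Round 4 fires R6, giving stale(item2).
stale(item2) first appears in round 4.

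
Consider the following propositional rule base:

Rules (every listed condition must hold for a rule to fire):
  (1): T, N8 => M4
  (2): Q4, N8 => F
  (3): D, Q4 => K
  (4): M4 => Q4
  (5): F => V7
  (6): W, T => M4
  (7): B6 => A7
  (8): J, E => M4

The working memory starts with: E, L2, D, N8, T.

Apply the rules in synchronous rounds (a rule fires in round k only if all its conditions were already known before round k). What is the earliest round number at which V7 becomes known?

[1] (1) [T, N8 => M4]. ⇒ new: M4.
[2] (4) [M4 => Q4]. ⇒ new: Q4.
[3] (2) [Q4, N8 => F]; (3) [D, Q4 => K]. ⇒ new: F, K.
[4] (5) [F => V7]. ⇒ new: V7.
V7 first appears in round 4.

4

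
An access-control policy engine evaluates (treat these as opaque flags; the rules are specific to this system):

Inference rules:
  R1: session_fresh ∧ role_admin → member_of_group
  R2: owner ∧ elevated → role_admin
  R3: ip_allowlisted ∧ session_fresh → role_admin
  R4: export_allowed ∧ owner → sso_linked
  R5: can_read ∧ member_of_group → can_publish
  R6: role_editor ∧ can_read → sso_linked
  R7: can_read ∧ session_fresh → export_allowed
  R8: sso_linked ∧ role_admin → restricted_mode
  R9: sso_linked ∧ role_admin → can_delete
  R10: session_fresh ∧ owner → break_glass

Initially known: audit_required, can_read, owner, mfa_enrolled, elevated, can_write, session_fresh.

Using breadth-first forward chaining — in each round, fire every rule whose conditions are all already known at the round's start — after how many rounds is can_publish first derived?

Round 1 fires R2, R7, R10, giving role_admin, export_allowed, break_glass.
Round 2 fires R1, R4, giving member_of_group, sso_linked.
Round 3 fires R5, R8, R9, giving can_publish, restricted_mode, can_delete.
can_publish first appears in round 3.

3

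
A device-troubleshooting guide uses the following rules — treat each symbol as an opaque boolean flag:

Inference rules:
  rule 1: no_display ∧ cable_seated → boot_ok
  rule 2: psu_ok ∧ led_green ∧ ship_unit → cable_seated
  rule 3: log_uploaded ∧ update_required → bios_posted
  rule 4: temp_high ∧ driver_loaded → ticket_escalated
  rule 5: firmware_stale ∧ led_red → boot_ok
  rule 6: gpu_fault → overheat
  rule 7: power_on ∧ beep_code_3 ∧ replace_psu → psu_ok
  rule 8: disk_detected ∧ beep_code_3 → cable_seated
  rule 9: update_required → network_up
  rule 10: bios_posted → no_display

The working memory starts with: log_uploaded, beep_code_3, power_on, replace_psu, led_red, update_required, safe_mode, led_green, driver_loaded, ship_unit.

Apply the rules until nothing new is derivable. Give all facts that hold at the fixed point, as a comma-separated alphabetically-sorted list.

Round 1: rule 3 [log_uploaded ∧ update_required → bios_posted]; rule 7 [power_on ∧ beep_code_3 ∧ replace_psu → psu_ok]; rule 9 [update_required → network_up]. New: bios_posted, psu_ok, network_up.
Round 2: rule 2 [psu_ok ∧ led_green ∧ ship_unit → cable_seated]; rule 10 [bios_posted → no_display]. New: cable_seated, no_display.
Round 3: rule 1 [no_display ∧ cable_seated → boot_ok]. New: boot_ok.

beep_code_3, bios_posted, boot_ok, cable_seated, driver_loaded, led_green, led_red, log_uploaded, network_up, no_display, power_on, psu_ok, replace_psu, safe_mode, ship_unit, update_required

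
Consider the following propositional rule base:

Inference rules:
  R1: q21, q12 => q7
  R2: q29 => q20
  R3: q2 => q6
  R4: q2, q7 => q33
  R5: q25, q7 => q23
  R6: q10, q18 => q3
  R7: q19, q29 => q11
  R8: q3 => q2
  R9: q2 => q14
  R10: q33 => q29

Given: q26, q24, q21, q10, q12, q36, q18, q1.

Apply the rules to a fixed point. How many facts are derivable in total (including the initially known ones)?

16

Round 1: R1 [q21, q12 => q7]; R6 [q10, q18 => q3]. New: q7, q3.
Round 2: R8 [q3 => q2]. New: q2.
Round 3: R3 [q2 => q6]; R4 [q2, q7 => q33]; R9 [q2 => q14]. New: q6, q33, q14.
Round 4: R10 [q33 => q29]. New: q29.
Round 5: R2 [q29 => q20]. New: q20.
Closure: {q1, q10, q12, q14, q18, q2, q20, q21, q24, q26, q29, q3, q33, q36, q6, q7} — 16 facts.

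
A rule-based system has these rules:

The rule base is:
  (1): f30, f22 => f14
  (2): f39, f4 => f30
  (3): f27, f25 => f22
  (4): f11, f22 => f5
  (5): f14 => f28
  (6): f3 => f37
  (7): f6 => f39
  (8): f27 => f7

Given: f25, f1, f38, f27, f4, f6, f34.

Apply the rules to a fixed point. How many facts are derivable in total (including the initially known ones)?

13

Round 1 fires (3), (7), (8), giving f22, f39, f7.
Round 2 fires (2), giving f30.
Round 3 fires (1), giving f14.
Round 4 fires (5), giving f28.
Closure: {f1, f14, f22, f25, f27, f28, f30, f34, f38, f39, f4, f6, f7} — 13 facts.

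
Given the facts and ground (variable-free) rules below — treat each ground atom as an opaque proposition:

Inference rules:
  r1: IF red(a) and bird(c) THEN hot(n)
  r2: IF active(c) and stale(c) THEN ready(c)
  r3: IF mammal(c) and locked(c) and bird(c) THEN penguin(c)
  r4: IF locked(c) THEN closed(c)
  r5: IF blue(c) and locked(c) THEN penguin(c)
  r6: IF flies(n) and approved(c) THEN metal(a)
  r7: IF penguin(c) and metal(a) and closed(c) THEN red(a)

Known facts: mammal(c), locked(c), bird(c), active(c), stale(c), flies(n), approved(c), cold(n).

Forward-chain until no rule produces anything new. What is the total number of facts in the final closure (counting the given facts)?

14

Round 1 fires r2, r3, r4, r6, giving ready(c), penguin(c), closed(c), metal(a).
Round 2 fires r7, giving red(a).
Round 3 fires r1, giving hot(n).
Closure: {active(c), approved(c), bird(c), closed(c), cold(n), flies(n), hot(n), locked(c), mammal(c), metal(a), penguin(c), ready(c), red(a), stale(c)} — 14 facts.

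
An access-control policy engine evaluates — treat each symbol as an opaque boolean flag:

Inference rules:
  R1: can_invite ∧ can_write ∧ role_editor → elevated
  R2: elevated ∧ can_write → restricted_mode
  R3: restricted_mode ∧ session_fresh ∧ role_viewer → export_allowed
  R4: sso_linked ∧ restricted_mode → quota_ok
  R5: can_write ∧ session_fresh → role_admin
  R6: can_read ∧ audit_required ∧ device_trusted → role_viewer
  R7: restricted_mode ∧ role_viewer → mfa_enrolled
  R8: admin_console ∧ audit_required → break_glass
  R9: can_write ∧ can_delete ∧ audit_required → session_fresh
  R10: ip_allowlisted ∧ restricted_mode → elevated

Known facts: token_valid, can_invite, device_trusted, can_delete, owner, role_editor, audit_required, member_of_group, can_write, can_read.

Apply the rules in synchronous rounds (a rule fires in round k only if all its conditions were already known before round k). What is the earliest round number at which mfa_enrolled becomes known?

3

Round 1: R1 [can_invite ∧ can_write ∧ role_editor → elevated]; R6 [can_read ∧ audit_required ∧ device_trusted → role_viewer]; R9 [can_write ∧ can_delete ∧ audit_required → session_fresh]. Adds elevated, role_viewer, session_fresh.
Round 2: R2 [elevated ∧ can_write → restricted_mode]; R5 [can_write ∧ session_fresh → role_admin]. Adds restricted_mode, role_admin.
Round 3: R3 [restricted_mode ∧ session_fresh ∧ role_viewer → export_allowed]; R7 [restricted_mode ∧ role_viewer → mfa_enrolled]. Adds export_allowed, mfa_enrolled.
mfa_enrolled first appears in round 3.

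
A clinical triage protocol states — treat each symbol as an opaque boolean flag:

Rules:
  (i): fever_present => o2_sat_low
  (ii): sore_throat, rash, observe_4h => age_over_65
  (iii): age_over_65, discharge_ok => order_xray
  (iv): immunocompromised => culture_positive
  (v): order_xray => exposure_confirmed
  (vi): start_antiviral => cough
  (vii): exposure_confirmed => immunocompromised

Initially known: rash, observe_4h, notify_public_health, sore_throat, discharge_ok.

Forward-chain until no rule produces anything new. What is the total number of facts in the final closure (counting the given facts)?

10

[1] (ii) [sore_throat, rash, observe_4h => age_over_65]. ⇒ new: age_over_65.
[2] (iii) [age_over_65, discharge_ok => order_xray]. ⇒ new: order_xray.
[3] (v) [order_xray => exposure_confirmed]. ⇒ new: exposure_confirmed.
[4] (vii) [exposure_confirmed => immunocompromised]. ⇒ new: immunocompromised.
[5] (iv) [immunocompromised => culture_positive]. ⇒ new: culture_positive.
Closure: {age_over_65, culture_positive, discharge_ok, exposure_confirmed, immunocompromised, notify_public_health, observe_4h, order_xray, rash, sore_throat} — 10 facts.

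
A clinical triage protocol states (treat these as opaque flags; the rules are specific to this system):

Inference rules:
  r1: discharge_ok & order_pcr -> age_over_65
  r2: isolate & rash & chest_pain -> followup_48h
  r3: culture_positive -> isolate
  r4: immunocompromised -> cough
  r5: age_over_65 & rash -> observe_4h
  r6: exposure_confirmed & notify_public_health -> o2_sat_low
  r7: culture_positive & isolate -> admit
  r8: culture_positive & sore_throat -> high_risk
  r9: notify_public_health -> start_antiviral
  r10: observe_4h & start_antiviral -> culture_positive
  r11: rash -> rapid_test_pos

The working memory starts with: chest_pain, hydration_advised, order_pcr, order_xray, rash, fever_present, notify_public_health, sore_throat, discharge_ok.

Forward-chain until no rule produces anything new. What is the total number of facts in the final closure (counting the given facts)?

18

Round 1: r1 [discharge_ok & order_pcr -> age_over_65]; r9 [notify_public_health -> start_antiviral]; r11 [rash -> rapid_test_pos]. Adds age_over_65, start_antiviral, rapid_test_pos.
Round 2: r5 [age_over_65 & rash -> observe_4h]. Adds observe_4h.
Round 3: r10 [observe_4h & start_antiviral -> culture_positive]. Adds culture_positive.
Round 4: r3 [culture_positive -> isolate]; r8 [culture_positive & sore_throat -> high_risk]. Adds isolate, high_risk.
Round 5: r2 [isolate & rash & chest_pain -> followup_48h]; r7 [culture_positive & isolate -> admit]. Adds followup_48h, admit.
Closure: {admit, age_over_65, chest_pain, culture_positive, discharge_ok, fever_present, followup_48h, high_risk, hydration_advised, isolate, notify_public_health, observe_4h, order_pcr, order_xray, rapid_test_pos, rash, sore_throat, start_antiviral} — 18 facts.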